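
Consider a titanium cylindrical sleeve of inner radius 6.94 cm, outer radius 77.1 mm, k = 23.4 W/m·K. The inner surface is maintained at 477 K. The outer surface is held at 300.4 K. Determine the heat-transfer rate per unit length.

Q' = 2πk·ΔT/ln(r₂/r₁) = 2π × 23.4 × 176.6 / ln(0.0771/0.0694) = 2.47×10^5 W/m

Q' = 2.47×10^5 W/m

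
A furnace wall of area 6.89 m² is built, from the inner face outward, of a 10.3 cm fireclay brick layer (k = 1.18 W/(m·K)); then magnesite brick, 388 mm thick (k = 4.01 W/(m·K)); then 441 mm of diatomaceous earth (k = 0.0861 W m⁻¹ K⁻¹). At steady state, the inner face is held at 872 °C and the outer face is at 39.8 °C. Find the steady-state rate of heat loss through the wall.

Resistance network (inner→outer):
  R_fireclay brick = L/(kA) = 0.103/(1.18·6.89) = 0.01267 K/W
  R_magnesite brick = L/(kA) = 0.388/(4.01·6.89) = 0.01404 K/W
  R_diatomaceous earth = L/(kA) = 0.441/(0.0861·6.89) = 0.7434 K/W
ΣR = 0.01267 + 0.01404 + 0.7434 = 0.7701 K/W
Q = ΔT/ΣR = (872 °C − 39.8 °C)/0.7701 = 1080 W

Q = 1080 W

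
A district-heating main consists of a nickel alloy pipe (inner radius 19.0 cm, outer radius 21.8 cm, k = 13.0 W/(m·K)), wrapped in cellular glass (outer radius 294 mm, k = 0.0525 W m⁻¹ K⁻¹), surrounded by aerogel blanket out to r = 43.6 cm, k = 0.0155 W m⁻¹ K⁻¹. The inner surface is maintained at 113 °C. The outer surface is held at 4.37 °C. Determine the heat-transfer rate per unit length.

Q' = 21.9 W/m

Resistance network (inner→outer):
  R'_nickel alloy = ln(0.218/0.190)/(2πk) = 0.1375/(2π·13.0) = 0.001683 m·K/W
  R'_cellular glass = ln(0.294/0.218)/(2πk) = 0.2991/(2π·0.0525) = 0.9067 m·K/W
  R'_aerogel blanket = ln(0.436/0.294)/(2πk) = 0.3941/(2π·0.0155) = 4.046 m·K/W
ΣR = 0.001683 + 0.9067 + 4.046 = 4.954 m·K/W
Q' = ΔT/ΣR = (113 °C − 4.37 °C)/4.954 = 21.9 W/m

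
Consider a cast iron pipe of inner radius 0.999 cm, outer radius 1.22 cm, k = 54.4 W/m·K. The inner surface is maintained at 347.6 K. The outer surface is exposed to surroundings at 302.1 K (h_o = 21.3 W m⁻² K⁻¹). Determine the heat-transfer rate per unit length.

Q' = 74.2 W/m

Treat each layer as a resistance in series:
  R'_cast iron = ln(0.0122/0.00999)/(2πk) = 0.1999/(2π·54.4) = 5.847×10^-4 m·K/W
  R'_conv,out = 1/(2πr h) = 1/(2π·0.0122·21.3) = 0.6125 m·K/W
ΣR = 5.847×10^-4 + 0.6125 = 0.6131 m·K/W
Q' = ΔT/ΣR = (347.6 K − 302.1 K)/0.6131 = 74.2 W/m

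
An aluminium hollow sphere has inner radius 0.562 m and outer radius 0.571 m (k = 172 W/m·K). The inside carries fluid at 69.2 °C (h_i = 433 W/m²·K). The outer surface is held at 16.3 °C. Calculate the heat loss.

Resistance network (inner→outer):
  R_conv,in = 1/(4πr²h) = 1/(4π·0.562²·433) = 5.819×10^-4 K/W
  R_aluminium = (1/0.562 − 1/0.571)/(4πk) = 0.02805/(4π·172) = 1.298×10^-5 K/W
ΣR = 5.819×10^-4 + 1.298×10^-5 = 5.949×10^-4 K/W
Q = ΔT/ΣR = (69.2 °C − 16.3 °C)/5.949×10^-4 = 88900 W

Q = 88.9 kW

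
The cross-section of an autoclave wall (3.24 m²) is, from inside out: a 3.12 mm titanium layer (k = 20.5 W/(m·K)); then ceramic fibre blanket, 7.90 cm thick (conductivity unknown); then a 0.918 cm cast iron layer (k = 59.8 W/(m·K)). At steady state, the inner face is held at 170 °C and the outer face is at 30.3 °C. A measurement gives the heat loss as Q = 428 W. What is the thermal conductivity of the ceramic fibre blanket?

ΣR = ΔT/Q = |170 − 30.3|/428 = 0.3264 K/W
Known resistances:
  R_titanium = L/(kA) = 0.00312/(20.5·3.24) = 4.697×10^-5 K/W
  R_cast iron = L/(kA) = 0.00918/(59.8·3.24) = 4.738×10^-5 K/W
R_ceramic fibre blanket = ΣR − ΣR_known = 0.3264 − 9.435×10^-5 = 0.3263 K/W
L/(kA) = 0.3263 ⇒ k = 0.0790/(0.3263·3.24) = 0.0747 W/m·K

k = 0.0747 W/m·K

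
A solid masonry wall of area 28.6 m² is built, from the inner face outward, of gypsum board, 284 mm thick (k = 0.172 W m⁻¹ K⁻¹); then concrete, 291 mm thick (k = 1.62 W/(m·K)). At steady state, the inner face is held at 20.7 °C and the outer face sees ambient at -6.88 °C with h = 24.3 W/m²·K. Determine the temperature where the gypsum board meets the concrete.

T = -3.63 °C

Series thermal resistances, inner to outer:
  R_gypsum board = L/(kA) = 0.284/(0.172·28.6) = 0.05773 K/W
  R_concrete = L/(kA) = 0.291/(1.62·28.6) = 0.006281 K/W
  R_conv,out = 1/(hA) = 1/(24.3·28.6) = 0.001439 K/W
ΣR = 0.05773 + 0.006281 + 0.001439 = 0.06545 K/W
Q = ΔT/ΣR = (20.7 °C − -6.88 °C)/0.06545 = 421.4 W
From the inner boundary to the gypsum board/concrete interface, ΣR_partial = 0.05773 K/W.
T_interface = T_in − Q·ΣR_partial = 20.7 °C − (421.4)(0.05773) = -3.63 °C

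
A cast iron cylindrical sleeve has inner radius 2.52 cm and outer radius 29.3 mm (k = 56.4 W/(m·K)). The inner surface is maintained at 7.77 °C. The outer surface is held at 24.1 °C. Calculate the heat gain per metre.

Q' = 2πk·ΔT/ln(r₂/r₁) = 2π × 56.4 × 16.33 / ln(0.0293/0.0252) = 38400 W/m

Q' = 38.4 kW/m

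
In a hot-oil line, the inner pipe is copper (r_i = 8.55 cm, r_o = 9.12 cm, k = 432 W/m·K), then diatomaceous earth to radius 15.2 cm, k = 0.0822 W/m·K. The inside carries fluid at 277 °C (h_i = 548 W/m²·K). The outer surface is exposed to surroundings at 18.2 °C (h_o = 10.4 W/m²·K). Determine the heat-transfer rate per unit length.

Q' = 237 W/m

Series thermal resistances, inner to outer:
  R'_conv,in = 1/(2πr h) = 1/(2π·0.0855·548) = 0.003397 m·K/W
  R'_copper = ln(0.0912/0.0855)/(2πk) = 0.06454/(2π·432) = 2.378×10^-5 m·K/W
  R'_diatomaceous earth = ln(0.152/0.0912)/(2πk) = 0.5108/(2π·0.0822) = 0.9891 m·K/W
  R'_conv,out = 1/(2πr h) = 1/(2π·0.152·10.4) = 0.1007 m·K/W
ΣR = 0.003397 + 2.378×10^-5 + 0.9891 + 0.1007 = 1.093 m·K/W
Q' = ΔT/ΣR = (277 °C − 18.2 °C)/1.093 = 237 W/m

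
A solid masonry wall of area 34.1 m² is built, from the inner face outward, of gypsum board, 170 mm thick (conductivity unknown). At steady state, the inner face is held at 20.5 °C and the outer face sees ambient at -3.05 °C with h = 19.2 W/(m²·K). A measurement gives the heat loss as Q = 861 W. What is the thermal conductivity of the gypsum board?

k = 0.193 W/m·K

ΣR = ΔT/Q = |20.5 − -3.05|/861 = 0.02735 K/W
Known resistances:
  R_conv,out = 1/(hA) = 1/(19.2·34.1) = 0.001527 K/W
R_gypsum board = ΣR − ΣR_known = 0.02735 − 0.001527 = 0.02582 K/W
L/(kA) = 0.02582 ⇒ k = 0.170/(0.02582·34.1) = 0.193 W/m·K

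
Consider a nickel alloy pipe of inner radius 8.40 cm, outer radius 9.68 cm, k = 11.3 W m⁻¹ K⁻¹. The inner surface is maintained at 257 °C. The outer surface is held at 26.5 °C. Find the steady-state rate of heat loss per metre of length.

Q' = 1.15×10^5 W/m

Q' = 2πk·ΔT/ln(r₂/r₁) = 2π × 11.3 × 230.5 / ln(0.0968/0.0840) = 1.15×10^5 W/m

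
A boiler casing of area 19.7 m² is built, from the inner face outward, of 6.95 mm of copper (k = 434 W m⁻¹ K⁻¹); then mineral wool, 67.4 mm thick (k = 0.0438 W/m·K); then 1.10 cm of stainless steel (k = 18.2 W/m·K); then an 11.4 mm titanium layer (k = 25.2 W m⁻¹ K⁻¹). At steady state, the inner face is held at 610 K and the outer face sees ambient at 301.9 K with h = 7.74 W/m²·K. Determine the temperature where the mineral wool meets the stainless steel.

Resistance network (inner→outer):
  R_copper = L/(kA) = 0.00695/(434·19.7) = 8.129×10^-7 K/W
  R_mineral wool = L/(kA) = 0.0674/(0.0438·19.7) = 0.07811 K/W
  R_stainless steel = L/(kA) = 0.0110/(18.2·19.7) = 3.068×10^-5 K/W
  R_titanium = L/(kA) = 0.0114/(25.2·19.7) = 2.296×10^-5 K/W
  R_conv,out = 1/(hA) = 1/(7.74·19.7) = 0.006558 K/W
ΣR = 8.129×10^-7 + 0.07811 + 3.068×10^-5 + 2.296×10^-5 + 0.006558 = 0.08472 K/W
Q = ΔT/ΣR = (610 K − 301.9 K)/0.08472 = 3637 W
From the inner boundary to the mineral wool/stainless steel interface, ΣR_partial = 0.07811 K/W.
T_interface = T_in − Q·ΣR_partial = 610 K − (3637)(0.07811) = 325.9 K

T = 325.9 K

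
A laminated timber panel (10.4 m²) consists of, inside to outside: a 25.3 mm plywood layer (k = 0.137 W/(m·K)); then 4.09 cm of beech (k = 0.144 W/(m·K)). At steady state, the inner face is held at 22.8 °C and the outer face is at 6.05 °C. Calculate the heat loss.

Series thermal resistances, inner to outer:
  R_plywood = L/(kA) = 0.0253/(0.137·10.4) = 0.01776 K/W
  R_beech = L/(kA) = 0.0409/(0.144·10.4) = 0.02731 K/W
ΣR = 0.01776 + 0.02731 = 0.04507 K/W
Q = ΔT/ΣR = (22.8 °C − 6.05 °C)/0.04507 = 372 W

Q = 372 W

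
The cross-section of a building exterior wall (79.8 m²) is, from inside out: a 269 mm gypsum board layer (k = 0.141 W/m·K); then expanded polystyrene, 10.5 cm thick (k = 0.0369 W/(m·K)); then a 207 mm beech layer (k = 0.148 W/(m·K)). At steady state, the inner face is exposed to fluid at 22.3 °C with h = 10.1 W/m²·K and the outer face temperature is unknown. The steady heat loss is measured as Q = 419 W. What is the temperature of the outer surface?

T_out = -10.5 °C

Sum the resistances:
  R_conv,in = 1/(hA) = 1/(10.1·79.8) = 0.001241 K/W
  R_gypsum board = L/(kA) = 0.269/(0.141·79.8) = 0.02391 K/W
  R_expanded polystyrene = L/(kA) = 0.105/(0.0369·79.8) = 0.03566 K/W
  R_beech = L/(kA) = 0.207/(0.148·79.8) = 0.01753 K/W
ΣR = 0.07833 K/W
ΔT = Q·ΣR = 419 × 0.07833 = 32.82 K
Heat flows outward, so T_out = T_in − ΔT = 22.3 − 32.82 = -10.5 °C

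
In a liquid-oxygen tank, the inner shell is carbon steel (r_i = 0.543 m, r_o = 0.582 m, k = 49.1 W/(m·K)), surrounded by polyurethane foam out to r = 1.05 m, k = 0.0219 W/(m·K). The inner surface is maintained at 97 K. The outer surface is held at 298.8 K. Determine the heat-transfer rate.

Series thermal resistances, inner to outer:
  R_carbon steel = (1/0.543 − 1/0.582)/(4πk) = 0.1234/(4π·49.1) = 2.000×10^-4 K/W
  R_polyurethane foam = (1/0.582 − 1/1.05)/(4πk) = 0.7658/(4π·0.0219) = 2.783 K/W
ΣR = 2.000×10^-4 + 2.783 = 2.783 K/W
Q = ΔT/ΣR = (97 K − 298.8 K)/2.783 = -72.5 W
(Negative Q ⇒ heat flows inward; heat gain = 72.5 W.)

Q = 72.5 W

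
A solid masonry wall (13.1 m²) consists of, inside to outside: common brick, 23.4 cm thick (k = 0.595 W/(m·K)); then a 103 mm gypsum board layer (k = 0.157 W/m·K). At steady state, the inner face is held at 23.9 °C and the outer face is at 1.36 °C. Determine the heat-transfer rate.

Q = 281 W

Treat each layer as a resistance in series:
  R_common brick = L/(kA) = 0.234/(0.595·13.1) = 0.03002 K/W
  R_gypsum board = L/(kA) = 0.103/(0.157·13.1) = 0.05008 K/W
ΣR = 0.03002 + 0.05008 = 0.08010 K/W
Q = ΔT/ΣR = (23.9 °C − 1.36 °C)/0.08010 = 281 W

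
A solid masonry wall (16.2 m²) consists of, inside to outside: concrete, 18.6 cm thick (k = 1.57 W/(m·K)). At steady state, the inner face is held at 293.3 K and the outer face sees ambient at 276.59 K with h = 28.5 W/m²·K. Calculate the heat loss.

Q = 1760 W

Series thermal resistances, inner to outer:
  R_concrete = L/(kA) = 0.186/(1.57·16.2) = 0.007313 K/W
  R_conv,out = 1/(hA) = 1/(28.5·16.2) = 0.002166 K/W
ΣR = 0.007313 + 0.002166 = 0.009479 K/W
Q = ΔT/ΣR = (293.3 K − 276.59 K)/0.009479 = 1760 W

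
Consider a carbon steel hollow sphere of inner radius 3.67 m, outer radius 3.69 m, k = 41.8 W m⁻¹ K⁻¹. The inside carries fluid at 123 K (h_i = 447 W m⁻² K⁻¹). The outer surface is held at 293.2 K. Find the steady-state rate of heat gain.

Treat each layer as a resistance in series:
  R_conv,in = 1/(4πr²h) = 1/(4π·3.67²·447) = 1.322×10^-5 K/W
  R_carbon steel = (1/3.67 − 1/3.69)/(4πk) = 0.001477/(4π·41.8) = 2.812×10^-6 K/W
ΣR = 1.322×10^-5 + 2.812×10^-6 = 1.603×10^-5 K/W
Q = ΔT/ΣR = (123 K − 293.2 K)/1.603×10^-5 = -1.06×10^7 W
(Negative Q ⇒ heat flows inward; heat gain = 1.06×10^7 W.)

Q = 10600 kW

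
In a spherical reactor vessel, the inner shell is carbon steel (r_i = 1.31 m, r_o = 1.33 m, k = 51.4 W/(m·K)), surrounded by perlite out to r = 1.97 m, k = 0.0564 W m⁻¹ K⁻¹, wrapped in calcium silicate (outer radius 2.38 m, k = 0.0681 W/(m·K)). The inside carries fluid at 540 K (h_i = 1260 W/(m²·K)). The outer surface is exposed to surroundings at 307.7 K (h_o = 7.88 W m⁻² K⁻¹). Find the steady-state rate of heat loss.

Q = 518 W

Resistance network (inner→outer):
  R_conv,in = 1/(4πr²h) = 1/(4π·1.31²·1260) = 3.680×10^-5 K/W
  R_carbon steel = (1/1.31 − 1/1.33)/(4πk) = 0.01148/(4π·51.4) = 1.777×10^-5 K/W
  R_perlite = (1/1.33 − 1/1.97)/(4πk) = 0.2443/(4π·0.0564) = 0.3446 K/W
  R_calcium silicate = (1/1.97 − 1/2.38)/(4πk) = 0.08745/(4π·0.0681) = 0.1022 K/W
  R_conv,out = 1/(4πr²h) = 1/(4π·2.38²·7.88) = 0.001783 K/W
ΣR = 3.680×10^-5 + 1.777×10^-5 + 0.3446 + 0.1022 + 0.001783 = 0.4486 K/W
Q = ΔT/ΣR = (540 K − 307.7 K)/0.4486 = 518 W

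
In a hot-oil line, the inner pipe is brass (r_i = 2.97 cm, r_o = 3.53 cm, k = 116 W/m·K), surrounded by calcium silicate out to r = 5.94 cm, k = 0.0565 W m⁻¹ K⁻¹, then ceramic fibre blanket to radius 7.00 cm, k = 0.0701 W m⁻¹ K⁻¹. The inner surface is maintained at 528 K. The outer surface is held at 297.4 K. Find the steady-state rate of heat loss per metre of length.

Treat each layer as a resistance in series:
  R'_brass = ln(0.0353/0.0297)/(2πk) = 0.1727/(2π·116) = 2.370×10^-4 m·K/W
  R'_calcium silicate = ln(0.0594/0.0353)/(2πk) = 0.5204/(2π·0.0565) = 1.466 m·K/W
  R'_ceramic fibre blanket = ln(0.0700/0.0594)/(2πk) = 0.1642/(2π·0.0701) = 0.3728 m·K/W
ΣR = 2.370×10^-4 + 1.466 + 0.3728 = 1.839 m·K/W
Q' = ΔT/ΣR = (528 K − 297.4 K)/1.839 = 125 W/m

Q' = 125 W/m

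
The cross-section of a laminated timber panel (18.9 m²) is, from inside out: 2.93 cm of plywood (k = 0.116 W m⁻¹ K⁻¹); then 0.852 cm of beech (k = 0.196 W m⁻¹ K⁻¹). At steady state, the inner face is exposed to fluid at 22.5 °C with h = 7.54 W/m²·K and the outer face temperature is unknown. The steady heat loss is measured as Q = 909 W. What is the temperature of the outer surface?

Sum the resistances:
  R_conv,in = 1/(hA) = 1/(7.54·18.9) = 0.007017 K/W
  R_plywood = L/(kA) = 0.0293/(0.116·18.9) = 0.01336 K/W
  R_beech = L/(kA) = 0.00852/(0.196·18.9) = 0.002300 K/W
ΣR = 0.02268 K/W
ΔT = Q·ΣR = 909 × 0.02268 = 20.62 K
Heat flows outward, so T_out = T_in − ΔT = 22.5 − 20.62 = 1.88 °C

T_out = 1.88 °C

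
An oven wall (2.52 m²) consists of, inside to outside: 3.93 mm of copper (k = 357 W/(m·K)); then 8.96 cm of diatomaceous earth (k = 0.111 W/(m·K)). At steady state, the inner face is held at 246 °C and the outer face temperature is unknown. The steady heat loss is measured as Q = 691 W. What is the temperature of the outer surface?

T_out = 24.7 °C

Series resistances:
  R_copper = L/(kA) = 0.00393/(357·2.52) = 4.368×10^-6 K/W
  R_diatomaceous earth = L/(kA) = 0.0896/(0.111·2.52) = 0.3203 K/W
ΣR = 0.3203 K/W
ΔT = Q·ΣR = 691 × 0.3203 = 221.3 K
Heat flows outward, so T_out = T_in − ΔT = 246 − 221.3 = 24.7 °C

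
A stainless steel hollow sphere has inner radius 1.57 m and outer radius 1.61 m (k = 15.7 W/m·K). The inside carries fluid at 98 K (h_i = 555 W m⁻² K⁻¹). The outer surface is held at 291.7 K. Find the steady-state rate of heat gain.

Treat each layer as a resistance in series:
  R_conv,in = 1/(4πr²h) = 1/(4π·1.57²·555) = 5.817×10^-5 K/W
  R_stainless steel = (1/1.57 − 1/1.61)/(4πk) = 0.01582/(4π·15.7) = 8.021×10^-5 K/W
ΣR = 5.817×10^-5 + 8.021×10^-5 = 1.384×10^-4 K/W
Q = ΔT/ΣR = (98 K − 291.7 K)/1.384×10^-4 = -1.40×10^6 W
(Negative Q ⇒ heat flows inward; heat gain = 1.40×10^6 W.)

Q = 1400 kW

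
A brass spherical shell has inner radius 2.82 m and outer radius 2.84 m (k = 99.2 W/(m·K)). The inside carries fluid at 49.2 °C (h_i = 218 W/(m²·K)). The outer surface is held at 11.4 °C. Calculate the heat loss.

Treat each layer as a resistance in series:
  R_conv,in = 1/(4πr²h) = 1/(4π·2.82²·218) = 4.590×10^-5 K/W
  R_brass = (1/2.82 − 1/2.84)/(4πk) = 0.002497/(4π·99.2) = 2.003×10^-6 K/W
ΣR = 4.590×10^-5 + 2.003×10^-6 = 4.790×10^-5 K/W
Q = ΔT/ΣR = (49.2 °C − 11.4 °C)/4.790×10^-5 = 7.89×10^5 W

Q = 7.89×10^5 W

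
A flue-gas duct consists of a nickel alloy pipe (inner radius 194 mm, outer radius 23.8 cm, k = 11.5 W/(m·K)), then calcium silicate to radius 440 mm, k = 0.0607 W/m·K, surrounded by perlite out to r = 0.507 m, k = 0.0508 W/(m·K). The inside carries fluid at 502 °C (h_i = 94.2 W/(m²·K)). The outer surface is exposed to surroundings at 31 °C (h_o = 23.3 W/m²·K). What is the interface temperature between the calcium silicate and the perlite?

Series thermal resistances, inner to outer:
  R'_conv,in = 1/(2πr h) = 1/(2π·0.194·94.2) = 0.008709 m·K/W
  R'_nickel alloy = ln(0.238/0.194)/(2πk) = 0.2044/(2π·11.5) = 0.002829 m·K/W
  R'_calcium silicate = ln(0.440/0.238)/(2πk) = 0.6145/(2π·0.0607) = 1.611 m·K/W
  R'_perlite = ln(0.507/0.440)/(2πk) = 0.1417/(2π·0.0508) = 0.4441 m·K/W
  R'_conv,out = 1/(2πr h) = 1/(2π·0.507·23.3) = 0.01347 m·K/W
ΣR = 0.008709 + 0.002829 + 1.611 + 0.4441 + 0.01347 = 2.080 m·K/W
Q' = ΔT/ΣR = (502 °C − 31 °C)/2.080 = 226.4 W/m
From the inner boundary to the calcium silicate/perlite interface, ΣR_partial = 1.623 m·K/W.
T_interface = T_in − Q'·ΣR_partial = 502 °C − (226.4)(1.623) = 135 °C

T = 135 °C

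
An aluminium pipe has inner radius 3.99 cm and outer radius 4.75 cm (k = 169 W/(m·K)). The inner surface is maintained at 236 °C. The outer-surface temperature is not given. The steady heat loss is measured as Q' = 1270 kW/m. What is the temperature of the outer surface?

Series resistances:
  R'_aluminium = ln(0.0475/0.0399)/(2πk) = 0.1744/(2π·169) = 1.642×10^-4 m·K/W
ΣR = 1.642×10^-4 m·K/W
ΔT = Q'·ΣR = 1.27×10^6 × 1.642×10^-4 = 208.5 K
Heat flows outward, so T_out = T_in − ΔT = 236 − 208.5 = 27.5 °C

T_out = 27.5 °C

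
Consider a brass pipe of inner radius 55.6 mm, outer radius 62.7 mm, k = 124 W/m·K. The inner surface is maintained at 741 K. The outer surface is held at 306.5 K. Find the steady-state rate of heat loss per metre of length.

Q' = 2820 kW/m

Q' = 2πk·ΔT/ln(r₂/r₁) = 2π × 124 × 434.5 / ln(0.0627/0.0556) = 2.82×10^6 W/m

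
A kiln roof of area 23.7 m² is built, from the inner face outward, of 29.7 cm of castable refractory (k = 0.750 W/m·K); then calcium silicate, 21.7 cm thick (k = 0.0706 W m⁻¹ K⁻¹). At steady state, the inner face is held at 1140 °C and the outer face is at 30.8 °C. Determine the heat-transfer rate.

Q = 7.58 kW

Resistance network (inner→outer):
  R_castable refractory = L/(kA) = 0.297/(0.750·23.7) = 0.01671 K/W
  R_calcium silicate = L/(kA) = 0.217/(0.0706·23.7) = 0.1297 K/W
ΣR = 0.01671 + 0.1297 = 0.1464 K/W
Q = ΔT/ΣR = (1140 °C − 30.8 °C)/0.1464 = 7580 W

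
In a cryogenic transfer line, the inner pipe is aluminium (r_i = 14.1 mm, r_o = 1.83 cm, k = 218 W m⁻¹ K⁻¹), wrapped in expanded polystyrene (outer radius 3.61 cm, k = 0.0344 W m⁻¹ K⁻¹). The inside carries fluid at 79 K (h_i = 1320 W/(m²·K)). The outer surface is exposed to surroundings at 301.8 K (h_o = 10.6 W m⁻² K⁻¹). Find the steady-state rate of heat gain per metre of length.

Series thermal resistances, inner to outer:
  R'_conv,in = 1/(2πr h) = 1/(2π·0.0141·1320) = 0.008551 m·K/W
  R'_aluminium = ln(0.0183/0.0141)/(2πk) = 0.2607/(2π·218) = 1.903×10^-4 m·K/W
  R'_expanded polystyrene = ln(0.0361/0.0183)/(2πk) = 0.6794/(2π·0.0344) = 3.143 m·K/W
  R'_conv,out = 1/(2πr h) = 1/(2π·0.0361·10.6) = 0.4159 m·K/W
ΣR = 0.008551 + 1.903×10^-4 + 3.143 + 0.4159 = 3.568 m·K/W
Q' = ΔT/ΣR = (79 K − 301.8 K)/3.568 = -62.4 W/m
(Negative Q' ⇒ heat flows inward; heat gain = 62.4 W/m.)

Q' = 62.4 W/m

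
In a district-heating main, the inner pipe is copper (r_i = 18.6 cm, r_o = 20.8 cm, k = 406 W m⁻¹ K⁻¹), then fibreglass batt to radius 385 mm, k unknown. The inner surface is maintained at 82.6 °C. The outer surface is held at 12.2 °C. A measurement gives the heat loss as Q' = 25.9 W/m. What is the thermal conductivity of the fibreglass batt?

k = 0.0361 W/m·K

ΣR = ΔT/Q' = |82.6 − 12.2|/25.9 = 2.718 m·K/W
Known resistances:
  R'_copper = ln(0.208/0.186)/(2πk) = 0.1118/(2π·406) = 4.382×10^-5 m·K/W
R_fibreglass batt = ΣR − ΣR_known = 2.718 − 4.382×10^-5 = 2.718 m·K/W
ln(r₂/r₁)/(2πk) = 2.718 ⇒ k = 0.6157/(2π·2.718) = 0.0361 W/m·K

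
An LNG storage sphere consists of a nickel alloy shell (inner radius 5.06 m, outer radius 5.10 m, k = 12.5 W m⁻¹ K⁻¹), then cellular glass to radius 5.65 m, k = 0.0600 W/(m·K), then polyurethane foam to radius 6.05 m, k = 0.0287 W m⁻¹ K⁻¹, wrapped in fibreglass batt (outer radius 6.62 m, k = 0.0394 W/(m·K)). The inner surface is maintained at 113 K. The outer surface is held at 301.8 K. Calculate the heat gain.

Q = 2.18 kW

Resistance network (inner→outer):
  R_nickel alloy = (1/5.06 − 1/5.10)/(4πk) = 0.001550/(4π·12.5) = 9.868×10^-6 K/W
  R_cellular glass = (1/5.10 − 1/5.65)/(4πk) = 0.01909/(4π·0.0600) = 0.02532 K/W
  R_polyurethane foam = (1/5.65 − 1/6.05)/(4πk) = 0.01170/(4π·0.0287) = 0.03245 K/W
  R_fibreglass batt = (1/6.05 − 1/6.62)/(4πk) = 0.01423/(4π·0.0394) = 0.02874 K/W
ΣR = 9.868×10^-6 + 0.02532 + 0.03245 + 0.02874 = 0.08652 K/W
Q = ΔT/ΣR = (113 K − 301.8 K)/0.08652 = -2180 W
(Negative Q ⇒ heat flows inward; heat gain = 2180 W.)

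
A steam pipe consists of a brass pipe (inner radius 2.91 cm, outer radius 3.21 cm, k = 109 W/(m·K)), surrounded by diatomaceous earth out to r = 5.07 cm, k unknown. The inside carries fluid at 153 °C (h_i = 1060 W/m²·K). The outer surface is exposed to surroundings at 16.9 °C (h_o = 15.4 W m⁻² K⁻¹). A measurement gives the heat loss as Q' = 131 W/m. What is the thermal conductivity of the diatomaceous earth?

k = 0.0877 W/m·K

ΣR = ΔT/Q' = |153 − 16.9|/131 = 1.039 m·K/W
Known resistances:
  R'_conv,in = 1/(2πr h) = 1/(2π·0.0291·1060) = 0.005160 m·K/W
  R'_brass = ln(0.0321/0.0291)/(2πk) = 0.09812/(2π·109) = 1.433×10^-4 m·K/W
  R'_conv,out = 1/(2πr h) = 1/(2π·0.0507·15.4) = 0.2038 m·K/W
R_diatomaceous earth = ΣR − ΣR_known = 1.039 − 0.2091 = 0.8299 m·K/W
ln(r₂/r₁)/(2πk) = 0.8299 ⇒ k = 0.4571/(2π·0.8299) = 0.0877 W/m·K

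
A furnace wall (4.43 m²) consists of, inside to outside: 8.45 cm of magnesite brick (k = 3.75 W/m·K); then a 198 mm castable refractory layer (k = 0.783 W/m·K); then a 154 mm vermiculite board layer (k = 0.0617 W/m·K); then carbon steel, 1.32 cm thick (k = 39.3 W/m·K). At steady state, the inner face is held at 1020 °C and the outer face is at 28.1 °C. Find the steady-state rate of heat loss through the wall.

Resistance network (inner→outer):
  R_magnesite brick = L/(kA) = 0.0845/(3.75·4.43) = 0.005087 K/W
  R_castable refractory = L/(kA) = 0.198/(0.783·4.43) = 0.05708 K/W
  R_vermiculite board = L/(kA) = 0.154/(0.0617·4.43) = 0.5634 K/W
  R_carbon steel = L/(kA) = 0.0132/(39.3·4.43) = 7.582×10^-5 K/W
ΣR = 0.005087 + 0.05708 + 0.5634 + 7.582×10^-5 = 0.6256 K/W
Q = ΔT/ΣR = (1020 °C − 28.1 °C)/0.6256 = 1590 W

Q = 1590 W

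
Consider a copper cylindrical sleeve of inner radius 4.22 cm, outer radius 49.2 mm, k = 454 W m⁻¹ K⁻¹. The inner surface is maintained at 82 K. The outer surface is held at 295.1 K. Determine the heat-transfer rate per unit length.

Q' = 3960 kW/m

Q' = 2πk·ΔT/ln(r₂/r₁) = 2π × 454 × 213.1 / ln(0.0492/0.0422) = 3.96×10^6 W/m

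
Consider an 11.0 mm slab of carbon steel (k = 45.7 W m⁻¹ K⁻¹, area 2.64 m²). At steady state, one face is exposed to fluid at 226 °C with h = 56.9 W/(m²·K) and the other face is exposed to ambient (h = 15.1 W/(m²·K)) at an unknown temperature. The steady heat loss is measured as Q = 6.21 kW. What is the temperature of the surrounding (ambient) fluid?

T_out = 28.3 °C

Sum the resistances:
  R_conv,in = 1/(hA) = 1/(56.9·2.64) = 0.006657 K/W
  R_carbon steel = L/(kA) = 0.0110/(45.7·2.64) = 9.117×10^-5 K/W
  R_conv,out = 1/(hA) = 1/(15.1·2.64) = 0.02509 K/W
ΣR = 0.03183 K/W
ΔT = Q·ΣR = 6210 × 0.03183 = 197.7 K
Heat flows outward, so T_out = T_in − ΔT = 226 − 197.7 = 28.3 °C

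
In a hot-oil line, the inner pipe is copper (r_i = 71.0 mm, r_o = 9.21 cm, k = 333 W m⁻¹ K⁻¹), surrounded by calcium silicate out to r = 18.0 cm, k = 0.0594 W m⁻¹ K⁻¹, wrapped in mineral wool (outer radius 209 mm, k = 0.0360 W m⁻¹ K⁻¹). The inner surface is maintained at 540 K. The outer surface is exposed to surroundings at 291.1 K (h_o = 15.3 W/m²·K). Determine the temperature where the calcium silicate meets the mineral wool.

Resistance network (inner→outer):
  R'_copper = ln(0.0921/0.0710)/(2πk) = 0.2602/(2π·333) = 1.244×10^-4 m·K/W
  R'_calcium silicate = ln(0.180/0.0921)/(2πk) = 0.6701/(2π·0.0594) = 1.795 m·K/W
  R'_mineral wool = ln(0.209/0.180)/(2πk) = 0.1494/(2π·0.0360) = 0.6604 m·K/W
  R'_conv,out = 1/(2πr h) = 1/(2π·0.209·15.3) = 0.04977 m·K/W
ΣR = 1.244×10^-4 + 1.795 + 0.6604 + 0.04977 = 2.505 m·K/W
Q' = ΔT/ΣR = (540 K − 291.1 K)/2.505 = 99.36 W/m
From the inner boundary to the calcium silicate/mineral wool interface, ΣR_partial = 1.795 m·K/W.
T_interface = T_in − Q'·ΣR_partial = 540 K − (99.36)(1.795) = 361.6 K

T = 361.6 K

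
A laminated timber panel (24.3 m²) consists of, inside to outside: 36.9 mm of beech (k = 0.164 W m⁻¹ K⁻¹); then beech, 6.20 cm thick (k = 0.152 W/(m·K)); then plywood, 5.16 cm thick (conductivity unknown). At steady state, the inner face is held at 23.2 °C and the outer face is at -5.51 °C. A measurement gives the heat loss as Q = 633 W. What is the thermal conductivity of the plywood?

k = 0.110 W/m·K

ΣR = ΔT/Q = |23.2 − -5.51|/633 = 0.04536 K/W
Known resistances:
  R_beech = L/(kA) = 0.0369/(0.164·24.3) = 0.009259 K/W
  R_beech = L/(kA) = 0.0620/(0.152·24.3) = 0.01679 K/W
R_plywood = ΣR − ΣR_known = 0.04536 − 0.02605 = 0.01931 K/W
L/(kA) = 0.01931 ⇒ k = 0.0516/(0.01931·24.3) = 0.110 W/m·K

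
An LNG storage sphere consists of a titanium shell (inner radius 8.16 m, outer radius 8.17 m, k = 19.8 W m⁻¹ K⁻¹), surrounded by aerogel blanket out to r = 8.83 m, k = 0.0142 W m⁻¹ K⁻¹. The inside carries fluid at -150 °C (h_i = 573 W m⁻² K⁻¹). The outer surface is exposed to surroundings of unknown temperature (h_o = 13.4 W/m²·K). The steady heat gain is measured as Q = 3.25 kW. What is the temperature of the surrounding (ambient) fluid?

Sum the resistances:
  R_conv,in = 1/(4πr²h) = 1/(4π·8.16²·573) = 2.086×10^-6 K/W
  R_titanium = (1/8.16 − 1/8.17)/(4πk) = 1.500×10^-4/(4π·19.8) = 6.029×10^-7 K/W
  R_aerogel blanket = (1/8.17 − 1/8.83)/(4πk) = 0.009149/(4π·0.0142) = 0.05127 K/W
  R_conv,out = 1/(4πr²h) = 1/(4π·8.83²·13.4) = 7.617×10^-5 K/W
ΣR = 0.05135 K/W
ΔT = Q·ΣR = 3250 × 0.05135 = 166.9 K
Heat flows inward, so T_out = T_in + ΔT = -150 + 166.9 = 16.9 °C

T_out = 16.9 °C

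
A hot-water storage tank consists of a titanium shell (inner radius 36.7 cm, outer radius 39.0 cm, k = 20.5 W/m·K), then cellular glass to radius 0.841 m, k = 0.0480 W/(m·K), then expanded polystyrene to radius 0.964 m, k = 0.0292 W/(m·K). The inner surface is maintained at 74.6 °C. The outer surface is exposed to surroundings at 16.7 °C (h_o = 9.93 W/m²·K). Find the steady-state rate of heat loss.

Q = 21.4 W

Series thermal resistances, inner to outer:
  R_titanium = (1/0.367 − 1/0.390)/(4πk) = 0.1607/(4π·20.5) = 6.238×10^-4 K/W
  R_cellular glass = (1/0.390 − 1/0.841)/(4πk) = 1.375/(4π·0.0480) = 2.280 K/W
  R_expanded polystyrene = (1/0.841 − 1/0.964)/(4πk) = 0.1517/(4π·0.0292) = 0.4135 K/W
  R_conv,out = 1/(4πr²h) = 1/(4π·0.964²·9.93) = 0.008624 K/W
ΣR = 6.238×10^-4 + 2.280 + 0.4135 + 0.008624 = 2.703 K/W
Q = ΔT/ΣR = (74.6 °C − 16.7 °C)/2.703 = 21.4 W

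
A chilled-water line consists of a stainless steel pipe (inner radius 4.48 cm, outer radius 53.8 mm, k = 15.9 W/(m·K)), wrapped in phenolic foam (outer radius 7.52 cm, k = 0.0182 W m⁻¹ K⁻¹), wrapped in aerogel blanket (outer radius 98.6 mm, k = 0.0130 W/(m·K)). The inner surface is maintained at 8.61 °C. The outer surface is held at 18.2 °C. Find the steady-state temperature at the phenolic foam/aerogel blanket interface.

Series thermal resistances, inner to outer:
  R'_stainless steel = ln(0.0538/0.0448)/(2πk) = 0.1831/(2π·15.9) = 0.001832 m·K/W
  R'_phenolic foam = ln(0.0752/0.0538)/(2πk) = 0.3349/(2π·0.0182) = 2.928 m·K/W
  R'_aerogel blanket = ln(0.0986/0.0752)/(2πk) = 0.2709/(2π·0.0130) = 3.317 m·K/W
ΣR = 0.001832 + 2.928 + 3.317 = 6.247 m·K/W
Q' = ΔT/ΣR = (8.61 °C − 18.2 °C)/6.247 = -1.535 W/m
From the inner boundary to the phenolic foam/aerogel blanket interface, ΣR_partial = 2.930 m·K/W.
T_interface = T_in − Q'·ΣR_partial = 8.61 °C − (-1.535)(2.930) = 13.1 °C

T = 13.1 °C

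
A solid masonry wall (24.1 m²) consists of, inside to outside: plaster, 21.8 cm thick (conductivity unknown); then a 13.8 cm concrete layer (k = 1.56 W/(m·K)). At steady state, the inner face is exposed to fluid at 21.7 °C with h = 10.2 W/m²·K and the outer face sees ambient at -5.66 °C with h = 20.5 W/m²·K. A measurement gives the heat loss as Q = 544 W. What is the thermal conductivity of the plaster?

k = 0.223 W/m·K

ΣR = ΔT/Q = |21.7 − -5.66|/544 = 0.05029 K/W
Known resistances:
  R_conv,in = 1/(hA) = 1/(10.2·24.1) = 0.004068 K/W
  R_concrete = L/(kA) = 0.138/(1.56·24.1) = 0.003671 K/W
  R_conv,out = 1/(hA) = 1/(20.5·24.1) = 0.002024 K/W
R_plaster = ΣR − ΣR_known = 0.05029 − 0.009763 = 0.04053 K/W
L/(kA) = 0.04053 ⇒ k = 0.218/(0.04053·24.1) = 0.223 W/m·K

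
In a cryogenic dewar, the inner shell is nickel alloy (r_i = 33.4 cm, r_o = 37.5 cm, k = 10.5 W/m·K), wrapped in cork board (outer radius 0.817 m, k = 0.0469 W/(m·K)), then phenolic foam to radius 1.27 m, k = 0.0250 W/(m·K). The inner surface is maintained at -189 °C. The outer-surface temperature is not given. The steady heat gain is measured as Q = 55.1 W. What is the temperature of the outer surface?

Series resistances:
  R_nickel alloy = (1/0.334 − 1/0.375)/(4πk) = 0.3273/(4π·10.5) = 0.002481 K/W
  R_cork board = (1/0.375 − 1/0.817)/(4πk) = 1.443/(4π·0.0469) = 2.448 K/W
  R_phenolic foam = (1/0.817 − 1/1.27)/(4πk) = 0.4366/(4π·0.0250) = 1.390 K/W
ΣR = 3.840 K/W
ΔT = Q·ΣR = 55.1 × 3.840 = 211.6 K
Heat flows inward, so T_out = T_in + ΔT = -189 + 211.6 = 22.6 °C

T_out = 22.6 °C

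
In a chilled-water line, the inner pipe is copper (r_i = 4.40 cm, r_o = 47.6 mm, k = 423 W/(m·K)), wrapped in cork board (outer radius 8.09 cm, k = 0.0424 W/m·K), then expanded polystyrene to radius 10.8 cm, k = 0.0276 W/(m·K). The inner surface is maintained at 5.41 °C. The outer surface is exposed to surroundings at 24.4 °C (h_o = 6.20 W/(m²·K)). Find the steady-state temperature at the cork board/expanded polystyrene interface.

Resistance network (inner→outer):
  R'_copper = ln(0.0476/0.0440)/(2πk) = 0.07864/(2π·423) = 2.959×10^-5 m·K/W
  R'_cork board = ln(0.0809/0.0476)/(2πk) = 0.5304/(2π·0.0424) = 1.991 m·K/W
  R'_expanded polystyrene = ln(0.108/0.0809)/(2πk) = 0.2889/(2π·0.0276) = 1.666 m·K/W
  R'_conv,out = 1/(2πr h) = 1/(2π·0.108·6.20) = 0.2377 m·K/W
ΣR = 2.959×10^-5 + 1.991 + 1.666 + 0.2377 = 3.895 m·K/W
Q' = ΔT/ΣR = (5.41 °C − 24.4 °C)/3.895 = -4.875 W/m
From the inner boundary to the cork board/expanded polystyrene interface, ΣR_partial = 1.991 m·K/W.
T_interface = T_in − Q'·ΣR_partial = 5.41 °C − (-4.875)(1.991) = 15.1 °C

T = 15.1 °C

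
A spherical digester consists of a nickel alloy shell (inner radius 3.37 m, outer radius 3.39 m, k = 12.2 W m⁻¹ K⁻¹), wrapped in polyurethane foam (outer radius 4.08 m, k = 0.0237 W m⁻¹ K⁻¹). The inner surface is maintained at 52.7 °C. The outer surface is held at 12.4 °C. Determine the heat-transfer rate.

Q = 241 W

Resistance network (inner→outer):
  R_nickel alloy = (1/3.37 − 1/3.39)/(4πk) = 0.001751/(4π·12.2) = 1.142×10^-5 K/W
  R_polyurethane foam = (1/3.39 − 1/4.08)/(4πk) = 0.04989/(4π·0.0237) = 0.1675 K/W
ΣR = 1.142×10^-5 + 0.1675 = 0.1675 K/W
Q = ΔT/ΣR = (52.7 °C − 12.4 °C)/0.1675 = 241 W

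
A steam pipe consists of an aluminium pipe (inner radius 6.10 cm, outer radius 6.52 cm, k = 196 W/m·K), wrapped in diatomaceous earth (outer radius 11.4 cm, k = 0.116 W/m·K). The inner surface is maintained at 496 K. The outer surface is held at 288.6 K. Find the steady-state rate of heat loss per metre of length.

Series thermal resistances, inner to outer:
  R'_aluminium = ln(0.0652/0.0610)/(2πk) = 0.06659/(2π·196) = 5.407×10^-5 m·K/W
  R'_diatomaceous earth = ln(0.114/0.0652)/(2πk) = 0.5587/(2π·0.116) = 0.7666 m·K/W
ΣR = 5.407×10^-5 + 0.7666 = 0.7667 m·K/W
Q' = ΔT/ΣR = (496 K − 288.6 K)/0.7667 = 271 W/m

Q' = 271 W/m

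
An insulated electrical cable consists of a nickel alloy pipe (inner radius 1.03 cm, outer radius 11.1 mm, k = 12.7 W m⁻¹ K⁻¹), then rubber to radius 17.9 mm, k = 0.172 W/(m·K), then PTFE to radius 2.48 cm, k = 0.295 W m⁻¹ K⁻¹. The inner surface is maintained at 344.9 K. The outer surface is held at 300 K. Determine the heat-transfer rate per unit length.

Q' = 72.5 W/m

Series thermal resistances, inner to outer:
  R'_nickel alloy = ln(0.0111/0.0103)/(2πk) = 0.07480/(2π·12.7) = 9.374×10^-4 m·K/W
  R'_rubber = ln(0.0179/0.0111)/(2πk) = 0.4779/(2π·0.172) = 0.4422 m·K/W
  R'_PTFE = ln(0.0248/0.0179)/(2πk) = 0.3260/(2π·0.295) = 0.1759 m·K/W
ΣR = 9.374×10^-4 + 0.4422 + 0.1759 = 0.6190 m·K/W
Q' = ΔT/ΣR = (344.9 K − 300 K)/0.6190 = 72.5 W/m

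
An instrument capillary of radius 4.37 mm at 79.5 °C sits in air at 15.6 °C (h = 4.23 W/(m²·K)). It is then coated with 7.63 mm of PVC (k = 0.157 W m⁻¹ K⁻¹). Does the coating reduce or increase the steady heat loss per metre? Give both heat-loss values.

increases: 7.42 → 15.4 W/m

Critical radius for a cylinder: r_cr = k/h = 0.0371 m = 3.71 cm.
Outer radius after coating: r₂ = 0.00437 + 0.00763 = 0.01200 m.
Since r₁ < r_cr and r₂ ≤ r_cr, the coating moves toward the maximum at r_cr — heat loss rises.
Bare: R = 1/(2πr₁h) = 8.610 m·K/W; Q = 63.9/8.610 = 7.42 W/m.
Coated: R = R_cond + R_conv = 4.159 m·K/W; Q = 63.9/4.159 = 15.4 W/m.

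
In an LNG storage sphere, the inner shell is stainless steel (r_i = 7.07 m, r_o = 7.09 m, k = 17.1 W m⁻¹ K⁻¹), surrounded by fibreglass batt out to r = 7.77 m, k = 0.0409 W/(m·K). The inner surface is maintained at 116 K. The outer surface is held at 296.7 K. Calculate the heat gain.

Q = 7520 W

Treat each layer as a resistance in series:
  R_stainless steel = (1/7.07 − 1/7.09)/(4πk) = 3.990×10^-4/(4π·17.1) = 1.857×10^-6 K/W
  R_fibreglass batt = (1/7.09 − 1/7.77)/(4πk) = 0.01234/(4π·0.0409) = 0.02402 K/W
ΣR = 1.857×10^-6 + 0.02402 = 0.02402 K/W
Q = ΔT/ΣR = (116 K − 296.7 K)/0.02402 = -7520 W
(Negative Q ⇒ heat flows inward; heat gain = 7520 W.)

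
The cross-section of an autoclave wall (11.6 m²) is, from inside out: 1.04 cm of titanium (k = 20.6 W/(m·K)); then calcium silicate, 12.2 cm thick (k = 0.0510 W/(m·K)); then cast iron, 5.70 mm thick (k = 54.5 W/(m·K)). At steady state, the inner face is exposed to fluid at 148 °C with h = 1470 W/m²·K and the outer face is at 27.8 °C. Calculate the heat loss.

Series thermal resistances, inner to outer:
  R_conv,in = 1/(hA) = 1/(1470·11.6) = 5.864×10^-5 K/W
  R_titanium = L/(kA) = 0.0104/(20.6·11.6) = 4.352×10^-5 K/W
  R_calcium silicate = L/(kA) = 0.122/(0.0510·11.6) = 0.2062 K/W
  R_cast iron = L/(kA) = 0.00570/(54.5·11.6) = 9.016×10^-6 K/W
ΣR = 5.864×10^-5 + 4.352×10^-5 + 0.2062 + 9.016×10^-6 = 0.2063 K/W
Q = ΔT/ΣR = (148 °C − 27.8 °C)/0.2063 = 583 W

Q = 583 W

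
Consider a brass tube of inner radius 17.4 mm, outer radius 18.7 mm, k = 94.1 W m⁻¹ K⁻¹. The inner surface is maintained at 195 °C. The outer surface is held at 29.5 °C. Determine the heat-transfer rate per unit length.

Q' = 1.36×10^6 W/m

Q' = 2πk·ΔT/ln(r₂/r₁) = 2π × 94.1 × 165.5 / ln(0.0187/0.0174) = 1.36×10^6 W/m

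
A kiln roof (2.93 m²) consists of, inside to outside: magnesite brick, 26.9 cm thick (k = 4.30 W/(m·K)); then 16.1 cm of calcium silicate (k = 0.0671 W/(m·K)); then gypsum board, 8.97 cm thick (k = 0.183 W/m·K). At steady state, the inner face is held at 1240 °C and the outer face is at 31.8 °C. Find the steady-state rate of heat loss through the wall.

Resistance network (inner→outer):
  R_magnesite brick = L/(kA) = 0.269/(4.30·2.93) = 0.02135 K/W
  R_calcium silicate = L/(kA) = 0.161/(0.0671·2.93) = 0.8189 K/W
  R_gypsum board = L/(kA) = 0.0897/(0.183·2.93) = 0.1673 K/W
ΣR = 0.02135 + 0.8189 + 0.1673 = 1.008 K/W
Q = ΔT/ΣR = (1240 °C − 31.8 °C)/1.008 = 1200 W

Q = 1200 W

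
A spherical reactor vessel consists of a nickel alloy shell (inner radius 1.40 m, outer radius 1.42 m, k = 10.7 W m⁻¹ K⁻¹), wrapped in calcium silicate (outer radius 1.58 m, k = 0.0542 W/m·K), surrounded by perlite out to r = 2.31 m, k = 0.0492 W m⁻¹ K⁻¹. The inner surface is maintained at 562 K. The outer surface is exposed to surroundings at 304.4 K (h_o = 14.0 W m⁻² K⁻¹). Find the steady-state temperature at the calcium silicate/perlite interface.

Treat each layer as a resistance in series:
  R_nickel alloy = (1/1.40 − 1/1.42)/(4πk) = 0.01006/(4π·10.7) = 7.482×10^-5 K/W
  R_calcium silicate = (1/1.42 − 1/1.58)/(4πk) = 0.07131/(4π·0.0542) = 0.1047 K/W
  R_perlite = (1/1.58 − 1/2.31)/(4πk) = 0.2000/(4π·0.0492) = 0.3235 K/W
  R_conv,out = 1/(4πr²h) = 1/(4π·2.31²·14.0) = 0.001065 K/W
ΣR = 7.482×10^-5 + 0.1047 + 0.3235 + 0.001065 = 0.4293 K/W
Q = ΔT/ΣR = (562 K − 304.4 K)/0.4293 = 600.0 W
From the inner boundary to the calcium silicate/perlite interface, ΣR_partial = 0.1048 K/W.
T_interface = T_in − Q·ΣR_partial = 562 K − (600.0)(0.1048) = 499 K

T = 499 K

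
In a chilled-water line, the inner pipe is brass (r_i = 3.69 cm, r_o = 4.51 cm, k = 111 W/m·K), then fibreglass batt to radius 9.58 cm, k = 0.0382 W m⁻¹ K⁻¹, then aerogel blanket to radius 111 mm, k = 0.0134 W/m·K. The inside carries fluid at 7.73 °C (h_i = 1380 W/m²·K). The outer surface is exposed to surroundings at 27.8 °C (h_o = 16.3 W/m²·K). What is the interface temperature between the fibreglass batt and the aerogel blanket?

Resistance network (inner→outer):
  R'_conv,in = 1/(2πr h) = 1/(2π·0.0369·1380) = 0.003125 m·K/W
  R'_brass = ln(0.0451/0.0369)/(2πk) = 0.2007/(2π·111) = 2.877×10^-4 m·K/W
  R'_fibreglass batt = ln(0.0958/0.0451)/(2πk) = 0.7534/(2π·0.0382) = 3.139 m·K/W
  R'_aerogel blanket = ln(0.111/0.0958)/(2πk) = 0.1473/(2π·0.0134) = 1.749 m·K/W
  R'_conv,out = 1/(2πr h) = 1/(2π·0.111·16.3) = 0.08796 m·K/W
ΣR = 0.003125 + 2.877×10^-4 + 3.139 + 1.749 + 0.08796 = 4.979 m·K/W
Q' = ΔT/ΣR = (7.73 °C − 27.8 °C)/4.979 = -4.031 W/m
From the inner boundary to the fibreglass batt/aerogel blanket interface, ΣR_partial = 3.142 m·K/W.
T_interface = T_in − Q'·ΣR_partial = 7.73 °C − (-4.031)(3.142) = 20.4 °C

T = 20.4 °C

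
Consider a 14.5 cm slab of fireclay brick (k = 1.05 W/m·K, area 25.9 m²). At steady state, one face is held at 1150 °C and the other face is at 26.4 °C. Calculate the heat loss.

Q = 2.11×10^5 W

Q = kA·ΔT/L = 1.05 × 25.9 × |1150 °C − 26.4 °C| / 0.145 = 2.11×10^5 W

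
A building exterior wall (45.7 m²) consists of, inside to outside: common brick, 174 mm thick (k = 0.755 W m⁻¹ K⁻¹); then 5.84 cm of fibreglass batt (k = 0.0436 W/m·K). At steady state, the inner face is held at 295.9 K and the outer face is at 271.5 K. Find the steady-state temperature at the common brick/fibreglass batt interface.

T = 292.3 K

Treat each layer as a resistance in series:
  R_common brick = L/(kA) = 0.174/(0.755·45.7) = 0.005043 K/W
  R_fibreglass batt = L/(kA) = 0.0584/(0.0436·45.7) = 0.02931 K/W
ΣR = 0.005043 + 0.02931 = 0.03435 K/W
Q = ΔT/ΣR = (295.9 K − 271.5 K)/0.03435 = 710.3 W
From the inner boundary to the common brick/fibreglass batt interface, ΣR_partial = 0.005043 K/W.
T_interface = T_in − Q·ΣR_partial = 295.9 K − (710.3)(0.005043) = 292.3 K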